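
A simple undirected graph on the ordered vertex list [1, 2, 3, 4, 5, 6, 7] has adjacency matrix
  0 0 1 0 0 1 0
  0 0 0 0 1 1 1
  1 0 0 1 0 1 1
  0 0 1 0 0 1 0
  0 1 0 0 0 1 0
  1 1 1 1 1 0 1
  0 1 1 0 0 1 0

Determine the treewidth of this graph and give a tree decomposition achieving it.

Each bag holds 3 vertices, so the decomposition has width 2, which upper-bounds the treewidth. On the other hand G contains the 3-clique {2, 5, 6}. A clique must lie in a single bag of any decomposition, so no decomposition can have width below 2. The upper and lower bounds meet at 2, so that is the treewidth.

Treewidth 2.
Bags: B1 = {3, 4, 6}  B2 = {3, 6, 7}  B3 = {2, 6, 7}  B4 = {1, 3, 6}  B5 = {2, 5, 6}
Tree: B1–B2, B2–B3, B2–B4, B3–B5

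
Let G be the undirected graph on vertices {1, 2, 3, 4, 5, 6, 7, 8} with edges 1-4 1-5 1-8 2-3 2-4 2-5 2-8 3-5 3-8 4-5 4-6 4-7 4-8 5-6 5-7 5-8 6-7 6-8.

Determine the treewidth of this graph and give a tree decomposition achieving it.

Every bag has size at most 4, so the width is 4 − 1 = 3 and tw(G) ≤ 3. For the lower bound, the 4 vertices {2, 3, 5, 8} are pairwise adjacent, and any tree decomposition puts a clique entirely inside one bag — forcing width ≥ 3. Combining the bounds, tw(G) = 3.

Treewidth 3.
One optimal decomposition is:
Bags: B1 = {2, 4, 5, 8}  B2 = {1, 4, 5, 8}  B3 = {4, 5, 6, 8}  B4 = {4, 5, 6, 7}  B5 = {2, 3, 5, 8}
Tree: B1–B2, B2–B3, B3–B4, B1–B5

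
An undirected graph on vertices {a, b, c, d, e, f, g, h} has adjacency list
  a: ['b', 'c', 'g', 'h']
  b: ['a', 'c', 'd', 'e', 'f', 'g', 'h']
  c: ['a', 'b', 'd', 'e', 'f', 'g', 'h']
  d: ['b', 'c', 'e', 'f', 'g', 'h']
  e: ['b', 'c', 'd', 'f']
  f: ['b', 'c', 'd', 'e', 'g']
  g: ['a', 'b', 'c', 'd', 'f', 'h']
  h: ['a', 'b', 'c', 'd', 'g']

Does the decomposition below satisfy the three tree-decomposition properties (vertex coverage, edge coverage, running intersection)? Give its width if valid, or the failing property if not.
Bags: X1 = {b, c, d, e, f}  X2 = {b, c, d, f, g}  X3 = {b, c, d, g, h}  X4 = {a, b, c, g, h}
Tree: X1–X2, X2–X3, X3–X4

Checking the three conditions: (i) the bags cover all of {a, b, c, d, e, f, g, h}; (ii) for each edge, some bag contains both endpoints; (iii) the bags containing any fixed vertex form a subtree. All hold, so the decomposition is valid with width 5 − 1 = 4.

Yes; width 4.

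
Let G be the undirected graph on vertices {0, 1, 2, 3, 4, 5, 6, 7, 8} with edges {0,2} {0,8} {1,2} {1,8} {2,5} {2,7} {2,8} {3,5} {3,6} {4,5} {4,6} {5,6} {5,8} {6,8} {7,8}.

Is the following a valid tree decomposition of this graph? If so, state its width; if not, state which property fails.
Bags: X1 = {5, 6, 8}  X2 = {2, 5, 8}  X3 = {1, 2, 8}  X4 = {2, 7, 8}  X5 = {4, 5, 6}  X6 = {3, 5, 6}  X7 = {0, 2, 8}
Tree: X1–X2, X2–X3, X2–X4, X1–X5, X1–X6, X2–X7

Yes; width 2.

Vertex coverage: the bags together contain {0, 1, 2, 3, 4, 5, 6, 7, 8}, the full vertex set. Edge coverage: each edge of G has both endpoints in at least one bag. Running intersection: for every vertex, the bags containing it form a connected subtree. All three properties hold, so this is a valid tree decomposition of width max|bag| − 1 = 2, and hence tw(G) ≤ 2.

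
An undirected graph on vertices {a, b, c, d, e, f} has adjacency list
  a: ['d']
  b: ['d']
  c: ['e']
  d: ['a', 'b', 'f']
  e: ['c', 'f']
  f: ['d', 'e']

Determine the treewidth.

1

A width-1 tree decomposition is:
Bags: B1 = {c, e}  B2 = {e, f}  B3 = {d, f}  B4 = {a, d}  B5 = {b, d}
Tree: B1–B2, B2–B3, B3–B4, B3–B5
Every bag has size at most 2, so the width is 2 − 1 = 1 and tw(G) ≤ 1. Any graph with an edge has treewidth ≥ 1, and G has the edge c–e. The upper and lower bounds meet at 1, so that is the treewidth.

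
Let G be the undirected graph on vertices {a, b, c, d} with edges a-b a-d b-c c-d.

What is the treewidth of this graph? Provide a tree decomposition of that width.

The largest bag has 3 vertices, giving width 2; this decomposition certifies tw(G) ≤ 2. The edges d–a–b–c–d form a cycle, so G is not a tree and its treewidth is at least 2. Combining the bounds, tw(G) = 2.

Treewidth 2.
One such decomposition:
Bags: B1 = {a, b, d}  B2 = {b, c, d}
Tree: B1–B2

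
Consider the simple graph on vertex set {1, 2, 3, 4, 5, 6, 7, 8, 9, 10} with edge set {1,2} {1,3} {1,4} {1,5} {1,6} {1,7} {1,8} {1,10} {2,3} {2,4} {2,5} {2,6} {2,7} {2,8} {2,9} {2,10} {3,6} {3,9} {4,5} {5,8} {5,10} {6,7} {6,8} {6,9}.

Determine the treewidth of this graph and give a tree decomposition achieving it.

Treewidth 3.
One optimal decomposition is:
Bags: B1 = {1, 2, 6, 8}  B2 = {1, 2, 5, 8}  B3 = {1, 2, 4, 5}  B4 = {1, 2, 6, 7}  B5 = {1, 2, 5, 10}  B6 = {1, 2, 3, 6}  B7 = {2, 3, 6, 9}
Tree: B1–B2, B2–B3, B1–B4, B3–B5, B4–B6, B6–B7

Each bag holds 4 vertices, so the decomposition has width 3, which upper-bounds the treewidth. On the other hand G contains the 4-clique {1, 2, 3, 6}. A clique must lie in a single bag of any decomposition, so no decomposition can have width below 3. Therefore the treewidth is 3.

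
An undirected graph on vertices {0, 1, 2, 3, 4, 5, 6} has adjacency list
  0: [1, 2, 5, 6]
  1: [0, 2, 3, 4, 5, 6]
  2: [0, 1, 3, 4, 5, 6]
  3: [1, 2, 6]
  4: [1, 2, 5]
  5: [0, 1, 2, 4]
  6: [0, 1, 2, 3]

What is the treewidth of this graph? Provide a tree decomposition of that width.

Every bag has size at most 4, so the width is 4 − 1 = 3 and tw(G) ≤ 3. On the other hand G contains the 4-clique {0, 1, 2, 5}. A clique must lie in a single bag of any decomposition, so no decomposition can have width below 3. Hence tw(G) = 3 exactly.

Treewidth 3.
Bags: B1 = {0, 1, 2, 5}  B2 = {0, 1, 2, 6}  B3 = {1, 2, 3, 6}  B4 = {1, 2, 4, 5}
Tree: B1–B2, B2–B3, B1–B4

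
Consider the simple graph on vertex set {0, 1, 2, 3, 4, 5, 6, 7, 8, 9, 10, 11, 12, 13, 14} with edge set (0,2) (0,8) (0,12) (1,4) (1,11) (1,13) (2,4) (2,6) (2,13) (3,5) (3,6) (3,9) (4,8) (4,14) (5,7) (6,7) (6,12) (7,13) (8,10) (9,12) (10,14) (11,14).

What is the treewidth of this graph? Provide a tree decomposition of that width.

Every bag has size at most 4, so the width is 4 − 1 = 3 and tw(G) ≤ 3. For the lower bound: the 4 vertex sets {3,5,9}, {12}, {6}, {0,2,7,13} are disjoint, each induces a connected subgraph, and every pair is joined by at least one edge of G. Contracting each set to a single vertex therefore yields K_{4} as a minor, and since treewidth is minor-monotone, tw(G) ≥ tw(K_{4}) = 3. Combining the bounds, tw(G) = 3.

Treewidth 3.
One such decomposition:
Bags: B1 = {3, 5, 9, 12}  B2 = {3, 5, 6, 12}  B3 = {5, 6, 7, 12}  B4 = {0, 6, 7, 12}  B5 = {0, 2, 6, 7}  B6 = {0, 2, 7, 13}  B7 = {0, 2, 8, 13}  B8 = {2, 4, 8, 13}  B9 = {1, 4, 8, 13}  B10 = {1, 4, 8, 10}  B11 = {1, 4, 10, 14}  B12 = {1, 10, 11, 14}
Tree: B1–B2, B2–B3, B3–B4, B4–B5, B5–B6, B6–B7, B7–B8, B8–B9, B9–B10, B10–B11, B11–B12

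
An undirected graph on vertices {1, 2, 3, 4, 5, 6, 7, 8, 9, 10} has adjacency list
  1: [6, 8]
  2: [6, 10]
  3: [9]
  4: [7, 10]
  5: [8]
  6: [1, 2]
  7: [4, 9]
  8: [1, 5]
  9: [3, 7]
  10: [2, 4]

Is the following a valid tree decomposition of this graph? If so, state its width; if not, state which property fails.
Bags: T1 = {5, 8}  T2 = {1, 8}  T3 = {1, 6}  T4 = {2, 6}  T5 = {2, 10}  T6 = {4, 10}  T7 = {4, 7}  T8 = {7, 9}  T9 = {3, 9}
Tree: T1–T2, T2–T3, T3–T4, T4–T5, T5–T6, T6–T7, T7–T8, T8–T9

Yes; width 1.

Every vertex of G appears in some bag (union = {1, 2, 3, 4, 5, 6, 7, 8, 9, 10}); every edge is covered by a bag; and for each vertex v the set of bags containing v is connected in the bag tree. The decomposition is therefore valid. The largest bag has 2 vertices, so the width is 1.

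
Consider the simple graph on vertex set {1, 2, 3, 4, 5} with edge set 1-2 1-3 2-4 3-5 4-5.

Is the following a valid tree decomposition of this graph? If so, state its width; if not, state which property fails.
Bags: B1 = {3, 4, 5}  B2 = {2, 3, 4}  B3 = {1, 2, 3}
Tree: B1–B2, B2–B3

Yes; width 2.

Every vertex of G appears in some bag (union = {1, 2, 3, 4, 5}); every edge is covered by a bag; and for each vertex v the set of bags containing v is connected in the bag tree. The decomposition is therefore valid. The largest bag has 3 vertices, so the width is 2.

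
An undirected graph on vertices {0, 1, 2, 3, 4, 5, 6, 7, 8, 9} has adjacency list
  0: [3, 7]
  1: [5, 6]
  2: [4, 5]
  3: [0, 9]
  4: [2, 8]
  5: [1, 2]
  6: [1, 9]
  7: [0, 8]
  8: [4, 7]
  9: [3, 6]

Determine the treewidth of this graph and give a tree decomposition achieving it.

Treewidth 2.
One optimal decomposition is:
Bags: B1 = {0, 3, 9}  B2 = {0, 6, 9}  B3 = {0, 1, 6}  B4 = {0, 1, 5}  B5 = {0, 2, 5}  B6 = {0, 2, 4}  B7 = {0, 4, 8}  B8 = {0, 7, 8}
Tree: B1–B2, B2–B3, B3–B4, B4–B5, B5–B6, B6–B7, B7–B8

The largest bag has 3 vertices, giving width 2; this decomposition certifies tw(G) ≤ 2. The edges 0–3–9–6–1–5–2–4–8–7–0 form a cycle, so G is not a tree and its treewidth is at least 2. Hence tw(G) = 2 exactly.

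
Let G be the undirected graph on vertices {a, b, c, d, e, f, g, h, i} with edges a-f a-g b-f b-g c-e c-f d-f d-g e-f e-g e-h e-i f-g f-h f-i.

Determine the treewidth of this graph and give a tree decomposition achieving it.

Treewidth 2.
One optimal decomposition is:
Bags: B1 = {e, f, g}  B2 = {a, f, g}  B3 = {b, f, g}  B4 = {d, f, g}  B5 = {c, e, f}  B6 = {e, f, h}  B7 = {e, f, i}
Tree: B1–B2, B1–B3, B3–B4, B1–B5, B5–B6, B6–B7

The largest bag has 3 vertices, giving width 2; this decomposition certifies tw(G) ≤ 2. For the lower bound, the 3 vertices {d, f, g} are pairwise adjacent, and any tree decomposition puts a clique entirely inside one bag — forcing width ≥ 2. Therefore the treewidth is 2.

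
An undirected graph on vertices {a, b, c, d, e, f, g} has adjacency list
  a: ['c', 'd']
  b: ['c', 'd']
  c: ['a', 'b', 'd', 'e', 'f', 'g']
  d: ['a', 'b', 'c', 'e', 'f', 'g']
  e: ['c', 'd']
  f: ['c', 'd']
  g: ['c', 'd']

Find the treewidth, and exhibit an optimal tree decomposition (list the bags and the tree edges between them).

Treewidth 2.
One such decomposition:
Bags: B1 = {c, d, e}  B2 = {a, c, d}  B3 = {c, d, f}  B4 = {b, c, d}  B5 = {c, d, g}
Tree: B1–B2, B1–B3, B2–B4, B1–B5

Each bag holds 3 vertices, so the decomposition has width 2, which upper-bounds the treewidth. For the lower bound, the 3 vertices {c, d, f} are pairwise adjacent, and any tree decomposition puts a clique entirely inside one bag — forcing width ≥ 2. Therefore the treewidth is 2.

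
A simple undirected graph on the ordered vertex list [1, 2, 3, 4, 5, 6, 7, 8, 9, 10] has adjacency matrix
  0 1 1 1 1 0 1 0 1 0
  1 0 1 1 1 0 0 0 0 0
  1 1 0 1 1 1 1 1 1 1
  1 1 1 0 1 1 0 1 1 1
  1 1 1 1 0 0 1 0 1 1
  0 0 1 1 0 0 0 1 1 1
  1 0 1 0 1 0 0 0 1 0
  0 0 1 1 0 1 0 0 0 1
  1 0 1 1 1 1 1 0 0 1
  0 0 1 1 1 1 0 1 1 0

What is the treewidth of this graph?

A width-4 tree decomposition is:
Bags: B1 = {3, 4, 6, 9, 10}  B2 = {3, 4, 6, 8, 10}  B3 = {3, 4, 5, 9, 10}  B4 = {1, 3, 4, 5, 9}  B5 = {1, 3, 5, 7, 9}  B6 = {1, 2, 3, 4, 5}
Tree: B1–B2, B1–B3, B3–B4, B4–B5, B4–B6
Each bag holds 5 vertices, so the decomposition has width 4, which upper-bounds the treewidth. For the lower bound, the 5 vertices {3, 4, 6, 8, 10} are pairwise adjacent, and any tree decomposition puts a clique entirely inside one bag — forcing width ≥ 4. The upper and lower bounds meet at 4, so that is the treewidth.

4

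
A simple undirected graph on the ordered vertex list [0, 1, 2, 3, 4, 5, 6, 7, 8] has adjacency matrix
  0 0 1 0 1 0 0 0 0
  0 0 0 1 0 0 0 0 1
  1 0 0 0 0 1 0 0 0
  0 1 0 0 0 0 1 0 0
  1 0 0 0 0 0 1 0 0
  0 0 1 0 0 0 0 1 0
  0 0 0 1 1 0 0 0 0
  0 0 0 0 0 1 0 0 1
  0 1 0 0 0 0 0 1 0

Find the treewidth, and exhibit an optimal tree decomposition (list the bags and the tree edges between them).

Treewidth 2.
One such decomposition:
Bags: B1 = {0, 2, 4}  B2 = {2, 4, 6}  B3 = {2, 3, 6}  B4 = {1, 2, 3}  B5 = {1, 2, 8}  B6 = {2, 7, 8}  B7 = {2, 5, 7}
Tree: B1–B2, B2–B3, B3–B4, B4–B5, B5–B6, B6–B7

Every bag has size at most 3, so the width is 3 − 1 = 2 and tw(G) ≤ 2. For the lower bound, G contains the cycle 2–0–4–6–3–1–8–7–5–2, so G is not a forest; only forests have treewidth ≤ 1, hence tw(G) ≥ 2. Hence tw(G) = 2 exactly.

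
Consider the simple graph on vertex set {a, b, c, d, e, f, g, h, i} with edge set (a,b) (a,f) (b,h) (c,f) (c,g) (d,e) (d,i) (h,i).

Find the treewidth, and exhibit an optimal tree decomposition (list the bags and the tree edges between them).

Treewidth 1.
One optimal decomposition is:
Bags: B1 = {d, e}  B2 = {d, i}  B3 = {h, i}  B4 = {b, h}  B5 = {a, b}  B6 = {a, f}  B7 = {c, f}  B8 = {c, g}
Tree: B1–B2, B2–B3, B3–B4, B4–B5, B5–B6, B6–B7, B7–B8

The largest bag has 2 vertices, giving width 1; this decomposition certifies tw(G) ≤ 1. Since G has at least one edge (e.g. e–d), it is not an edgeless graph, so tw(G) ≥ 1. Combining the bounds, tw(G) = 1.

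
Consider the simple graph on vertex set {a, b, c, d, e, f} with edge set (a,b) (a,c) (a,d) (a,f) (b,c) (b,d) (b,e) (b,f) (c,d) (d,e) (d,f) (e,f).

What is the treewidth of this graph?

3

A width-3 tree decomposition is:
Bags: B1 = {a, b, d, f}  B2 = {a, b, c, d}  B3 = {b, d, e, f}
Tree: B1–B2, B1–B3
Each bag holds 4 vertices, so the decomposition has width 3, which upper-bounds the treewidth. On the other hand G contains the 4-clique {b, d, e, f}. A clique must lie in a single bag of any decomposition, so no decomposition can have width below 3. Hence tw(G) = 3 exactly.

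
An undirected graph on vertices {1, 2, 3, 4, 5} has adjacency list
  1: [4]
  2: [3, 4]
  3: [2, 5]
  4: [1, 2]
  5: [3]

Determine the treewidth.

1

A width-1 tree decomposition is:
Bags: B1 = {1, 4}  B2 = {2, 4}  B3 = {2, 3}  B4 = {3, 5}
Tree: B1–B2, B2–B3, B3–B4
The largest bag has 2 vertices, giving width 1; this decomposition certifies tw(G) ≤ 1. Any graph with an edge has treewidth ≥ 1, and G has the edge 1–4. Therefore the treewidth is 1.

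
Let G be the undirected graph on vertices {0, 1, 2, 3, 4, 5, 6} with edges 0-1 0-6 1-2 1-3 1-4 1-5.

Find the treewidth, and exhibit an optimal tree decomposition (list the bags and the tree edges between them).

The largest bag has 2 vertices, giving width 1; this decomposition certifies tw(G) ≤ 1. G has an edge, so its treewidth is at least 1. Combining the bounds, tw(G) = 1.

Treewidth 1.
Bags: B1 = {1, 2}  B2 = {1, 4}  B3 = {1, 3}  B4 = {1, 5}  B5 = {0, 1}  B6 = {0, 6}
Tree: B1–B2, B2–B3, B3–B4, B2–B5, B5–B6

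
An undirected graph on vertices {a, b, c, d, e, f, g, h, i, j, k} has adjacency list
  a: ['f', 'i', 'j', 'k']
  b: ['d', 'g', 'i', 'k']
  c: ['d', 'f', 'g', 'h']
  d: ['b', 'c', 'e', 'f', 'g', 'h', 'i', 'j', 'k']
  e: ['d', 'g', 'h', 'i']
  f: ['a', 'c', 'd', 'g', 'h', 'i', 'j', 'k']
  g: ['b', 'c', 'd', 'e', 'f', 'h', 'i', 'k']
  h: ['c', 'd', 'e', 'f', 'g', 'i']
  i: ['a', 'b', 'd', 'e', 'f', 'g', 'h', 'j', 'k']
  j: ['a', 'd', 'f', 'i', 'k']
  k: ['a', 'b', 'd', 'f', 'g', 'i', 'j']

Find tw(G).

A width-4 tree decomposition is:
Bags: B1 = {b, d, g, i, k}  B2 = {d, f, g, i, k}  B3 = {d, f, i, j, k}  B4 = {d, f, g, h, i}  B5 = {d, e, g, h, i}  B6 = {a, f, i, j, k}  B7 = {c, d, f, g, h}
Tree: B1–B2, B2–B3, B2–B4, B4–B5, B3–B6, B4–B7
The largest bag has 5 vertices, giving width 4; this decomposition certifies tw(G) ≤ 4. Conversely, {c, d, f, g, h} is a clique of size 5, and the vertices of any clique must share a bag in every tree decomposition; so some bag has ≥ 5 vertices and tw(G) ≥ 4. Therefore the treewidth is 4.

4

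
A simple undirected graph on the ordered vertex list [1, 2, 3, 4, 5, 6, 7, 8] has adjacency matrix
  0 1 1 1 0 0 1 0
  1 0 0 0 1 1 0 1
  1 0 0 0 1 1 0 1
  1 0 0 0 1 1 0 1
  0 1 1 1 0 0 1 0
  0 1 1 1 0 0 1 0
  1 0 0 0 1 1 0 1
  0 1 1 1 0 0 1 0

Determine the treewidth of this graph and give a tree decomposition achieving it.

Treewidth 4.
One such decomposition:
Bags: B1 = {1, 3, 5, 6, 8}  B2 = {1, 4, 5, 6, 8}  B3 = {1, 5, 6, 7, 8}  B4 = {1, 2, 5, 6, 8}
Tree: B1–B2, B2–B3, B3–B4

Each bag holds 5 vertices, so the decomposition has width 4, which upper-bounds the treewidth. For the lower bound: the 5 vertex sets {3,8}, {4,5}, {6,7}, {1}, {2} are disjoint, each induces a connected subgraph, and every pair is joined by at least one edge of G. Contracting each set to a single vertex therefore yields K_{5} as a minor, and since treewidth is minor-monotone, tw(G) ≥ tw(K_{5}) = 4. The upper and lower bounds meet at 4, so that is the treewidth.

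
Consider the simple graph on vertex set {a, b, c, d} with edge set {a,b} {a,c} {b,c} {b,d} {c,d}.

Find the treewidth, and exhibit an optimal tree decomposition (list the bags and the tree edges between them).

Treewidth 2.
Bags: B1 = {b, c, d}  B2 = {a, b, c}
Tree: B1–B2

Each bag holds 3 vertices, so the decomposition has width 2, which upper-bounds the treewidth. Conversely, {b, c, d} is a clique of size 3, and the vertices of any clique must share a bag in every tree decomposition; so some bag has ≥ 3 vertices and tw(G) ≥ 2. The upper and lower bounds meet at 2, so that is the treewidth.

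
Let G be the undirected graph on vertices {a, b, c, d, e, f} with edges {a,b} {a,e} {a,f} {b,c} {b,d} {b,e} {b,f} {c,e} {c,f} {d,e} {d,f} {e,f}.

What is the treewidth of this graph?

A width-3 tree decomposition is:
Bags: B1 = {b, d, e, f}  B2 = {b, c, e, f}  B3 = {a, b, e, f}
Tree: B1–B2, B2–B3
The largest bag has 4 vertices, giving width 3; this decomposition certifies tw(G) ≤ 3. Conversely, {b, d, e, f} is a clique of size 4, and the vertices of any clique must share a bag in every tree decomposition; so some bag has ≥ 4 vertices and tw(G) ≥ 3. Combining the bounds, tw(G) = 3.

3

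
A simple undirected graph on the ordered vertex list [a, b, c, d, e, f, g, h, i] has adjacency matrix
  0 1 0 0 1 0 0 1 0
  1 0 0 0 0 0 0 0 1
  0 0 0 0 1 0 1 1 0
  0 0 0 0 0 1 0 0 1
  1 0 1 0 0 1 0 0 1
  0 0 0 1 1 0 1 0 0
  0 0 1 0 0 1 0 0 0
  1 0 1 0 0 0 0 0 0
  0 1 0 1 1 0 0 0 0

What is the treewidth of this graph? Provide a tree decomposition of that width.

Each bag holds 4 vertices, so the decomposition has width 3, which upper-bounds the treewidth. For the lower bound: the 4 vertex sets {c,g,h}, {f}, {e}, {a,b,d,i} are disjoint, each induces a connected subgraph, and every pair is joined by at least one edge of G. Contracting each set to a single vertex therefore yields K_{4} as a minor, and since treewidth is minor-monotone, tw(G) ≥ tw(K_{4}) = 3. The upper and lower bounds meet at 3, so that is the treewidth.

Treewidth 3.
One optimal decomposition is:
Bags: B1 = {c, f, g, h}  B2 = {c, e, f, h}  B3 = {a, e, f, h}  B4 = {a, d, e, f}  B5 = {a, d, e, i}  B6 = {a, b, d, i}
Tree: B1–B2, B2–B3, B3–B4, B4–B5, B5–B6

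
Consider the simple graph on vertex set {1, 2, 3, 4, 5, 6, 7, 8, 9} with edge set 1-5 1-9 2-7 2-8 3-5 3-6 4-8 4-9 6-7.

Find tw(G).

A width-2 tree decomposition is:
Bags: B1 = {3, 5, 6}  B2 = {1, 5, 6}  B3 = {1, 6, 9}  B4 = {4, 6, 9}  B5 = {4, 6, 8}  B6 = {2, 6, 8}  B7 = {2, 6, 7}
Tree: B1–B2, B2–B3, B3–B4, B4–B5, B5–B6, B6–B7
Each bag holds 3 vertices, so the decomposition has width 2, which upper-bounds the treewidth. For the lower bound, G contains the cycle 6–3–5–1–9–4–8–2–7–6, so G is not a forest; only forests have treewidth ≤ 1, hence tw(G) ≥ 2. Combining the bounds, tw(G) = 2.

2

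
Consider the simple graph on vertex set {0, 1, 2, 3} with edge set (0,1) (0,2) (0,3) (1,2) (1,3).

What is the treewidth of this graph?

A width-2 tree decomposition is:
Bags: B1 = {0, 1, 3}  B2 = {0, 1, 2}
Tree: B1–B2
The largest bag has 3 vertices, giving width 2; this decomposition certifies tw(G) ≤ 2. On the other hand G contains the 3-clique {0, 1, 2}. A clique must lie in a single bag of any decomposition, so no decomposition can have width below 2. Combining the bounds, tw(G) = 2.

2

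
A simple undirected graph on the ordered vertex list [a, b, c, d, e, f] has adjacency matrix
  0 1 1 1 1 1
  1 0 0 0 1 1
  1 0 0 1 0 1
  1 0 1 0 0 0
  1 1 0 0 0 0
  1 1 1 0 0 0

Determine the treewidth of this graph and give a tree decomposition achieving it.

Each bag holds 3 vertices, so the decomposition has width 2, which upper-bounds the treewidth. On the other hand G contains the 3-clique {a, c, d}. A clique must lie in a single bag of any decomposition, so no decomposition can have width below 2. Therefore the treewidth is 2.

Treewidth 2.
One such decomposition:
Bags: B1 = {a, b, f}  B2 = {a, c, f}  B3 = {a, b, e}  B4 = {a, c, d}
Tree: B1–B2, B1–B3, B2–B4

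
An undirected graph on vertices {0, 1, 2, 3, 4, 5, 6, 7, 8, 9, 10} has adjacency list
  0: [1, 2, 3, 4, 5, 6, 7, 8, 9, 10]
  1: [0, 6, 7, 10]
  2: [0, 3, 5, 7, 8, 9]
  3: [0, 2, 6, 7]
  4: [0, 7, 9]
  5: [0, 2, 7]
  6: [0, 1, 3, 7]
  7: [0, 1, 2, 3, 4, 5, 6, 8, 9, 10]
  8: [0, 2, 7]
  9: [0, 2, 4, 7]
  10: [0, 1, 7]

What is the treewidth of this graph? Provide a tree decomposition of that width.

Each bag holds 4 vertices, so the decomposition has width 3, which upper-bounds the treewidth. Conversely, {0, 1, 7, 10} is a clique of size 4, and the vertices of any clique must share a bag in every tree decomposition; so some bag has ≥ 4 vertices and tw(G) ≥ 3. Therefore the treewidth is 3.

Treewidth 3.
One such decomposition:
Bags: B1 = {0, 2, 3, 7}  B2 = {0, 3, 6, 7}  B3 = {0, 1, 6, 7}  B4 = {0, 2, 7, 9}  B5 = {0, 1, 7, 10}  B6 = {0, 2, 5, 7}  B7 = {0, 2, 7, 8}  B8 = {0, 4, 7, 9}
Tree: B1–B2, B2–B3, B1–B4, B3–B5, B4–B6, B4–B7, B4–B8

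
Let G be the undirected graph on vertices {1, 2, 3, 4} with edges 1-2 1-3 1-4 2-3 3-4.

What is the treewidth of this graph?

2

A width-2 tree decomposition is:
Bags: B1 = {1, 3, 4}  B2 = {1, 2, 3}
Tree: B1–B2
The largest bag has 3 vertices, giving width 2; this decomposition certifies tw(G) ≤ 2. Conversely, {1, 2, 3} is a clique of size 3, and the vertices of any clique must share a bag in every tree decomposition; so some bag has ≥ 3 vertices and tw(G) ≥ 2. The upper and lower bounds meet at 2, so that is the treewidth.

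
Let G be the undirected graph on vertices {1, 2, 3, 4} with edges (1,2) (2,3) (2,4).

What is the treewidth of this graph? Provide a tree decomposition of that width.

Treewidth 1.
One such decomposition:
Bags: B1 = {2, 4}  B2 = {2, 3}  B3 = {1, 2}
Tree: B1–B2, B2–B3

The largest bag has 2 vertices, giving width 1; this decomposition certifies tw(G) ≤ 1. Any graph with an edge has treewidth ≥ 1, and G has the edge 2–4. Hence tw(G) = 1 exactly.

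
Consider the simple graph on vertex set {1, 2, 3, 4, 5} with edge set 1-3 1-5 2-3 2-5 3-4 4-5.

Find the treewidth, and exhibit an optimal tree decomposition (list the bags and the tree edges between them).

Treewidth 2.
Bags: B1 = {2, 3, 5}  B2 = {3, 4, 5}  B3 = {1, 3, 5}
Tree: B1–B2, B2–B3

The largest bag has 3 vertices, giving width 2; this decomposition certifies tw(G) ≤ 2. Since 2–5–4–3–2 is a cycle in G, G is not acyclic. Forests are exactly the graphs of treewidth ≤ 1, so tw(G) ≥ 2. Therefore the treewidth is 2.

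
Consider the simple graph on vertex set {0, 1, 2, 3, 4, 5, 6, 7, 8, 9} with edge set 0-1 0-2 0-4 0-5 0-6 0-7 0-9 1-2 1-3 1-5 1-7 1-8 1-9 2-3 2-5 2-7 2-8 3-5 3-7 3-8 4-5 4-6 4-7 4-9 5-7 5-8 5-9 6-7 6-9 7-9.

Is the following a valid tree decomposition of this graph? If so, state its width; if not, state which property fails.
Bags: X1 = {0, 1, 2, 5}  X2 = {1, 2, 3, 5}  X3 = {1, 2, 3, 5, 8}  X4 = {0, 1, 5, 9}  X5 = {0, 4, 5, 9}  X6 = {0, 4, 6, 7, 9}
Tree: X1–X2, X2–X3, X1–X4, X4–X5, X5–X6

A tree decomposition must satisfy three properties: every vertex lies in some bag; for every edge, both endpoints lie together in some bag; and for every vertex, the bags containing it form a connected subtree. Here edge (1,7) lies in no bag, so the decomposition is invalid.

No — edge (1,7) lies in no bag.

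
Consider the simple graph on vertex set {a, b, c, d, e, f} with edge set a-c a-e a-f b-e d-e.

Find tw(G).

1

A width-1 tree decomposition is:
Bags: B1 = {a, e}  B2 = {a, c}  B3 = {a, f}  B4 = {d, e}  B5 = {b, e}
Tree: B1–B2, B1–B3, B1–B4, B1–B5
The largest bag has 2 vertices, giving width 1; this decomposition certifies tw(G) ≤ 1. G has an edge, so its treewidth is at least 1. Combining the bounds, tw(G) = 1.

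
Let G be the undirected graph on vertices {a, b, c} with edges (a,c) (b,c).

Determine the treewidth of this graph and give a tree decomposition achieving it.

Every bag has size at most 2, so the width is 2 − 1 = 1 and tw(G) ≤ 1. Any graph with an edge has treewidth ≥ 1, and G has the edge c–b. Combining the bounds, tw(G) = 1.

Treewidth 1.
Bags: B1 = {b, c}  B2 = {a, c}
Tree: B1–B2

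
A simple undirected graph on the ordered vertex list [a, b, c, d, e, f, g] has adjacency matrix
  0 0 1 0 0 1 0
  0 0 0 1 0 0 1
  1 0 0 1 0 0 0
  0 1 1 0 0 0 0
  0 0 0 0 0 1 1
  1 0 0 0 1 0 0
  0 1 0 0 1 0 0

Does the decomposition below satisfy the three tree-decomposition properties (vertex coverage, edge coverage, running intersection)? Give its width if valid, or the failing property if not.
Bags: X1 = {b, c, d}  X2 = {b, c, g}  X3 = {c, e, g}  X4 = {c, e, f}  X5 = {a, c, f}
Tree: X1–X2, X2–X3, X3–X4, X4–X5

Yes; width 2.

Vertex coverage: the bags together contain {a, b, c, d, e, f, g}, the full vertex set. Edge coverage: each edge of G has both endpoints in at least one bag. Running intersection: for every vertex, the bags containing it form a connected subtree. All three properties hold, so this is a valid tree decomposition of width max|bag| − 1 = 2, and hence tw(G) ≤ 2.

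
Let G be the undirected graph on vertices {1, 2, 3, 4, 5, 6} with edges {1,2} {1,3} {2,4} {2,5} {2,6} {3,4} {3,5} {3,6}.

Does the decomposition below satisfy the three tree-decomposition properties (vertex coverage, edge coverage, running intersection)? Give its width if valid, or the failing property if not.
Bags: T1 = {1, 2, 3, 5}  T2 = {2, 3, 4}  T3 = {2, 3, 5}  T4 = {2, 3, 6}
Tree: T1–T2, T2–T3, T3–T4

A tree decomposition must satisfy three properties: every vertex lies in some bag; for every edge, both endpoints lie together in some bag; and for every vertex, the bags containing it form a connected subtree. Here bags containing vertex 5 are not connected in the tree, so the decomposition is invalid.

No — bags containing vertex 5 are not connected in the tree.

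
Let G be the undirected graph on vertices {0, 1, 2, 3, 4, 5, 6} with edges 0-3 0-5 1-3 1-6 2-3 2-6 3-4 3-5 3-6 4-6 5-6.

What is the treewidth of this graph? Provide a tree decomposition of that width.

Treewidth 2.
One optimal decomposition is:
Bags: B1 = {3, 4, 6}  B2 = {3, 5, 6}  B3 = {2, 3, 6}  B4 = {1, 3, 6}  B5 = {0, 3, 5}
Tree: B1–B2, B2–B3, B1–B4, B2–B5

Every bag has size at most 3, so the width is 3 − 1 = 2 and tw(G) ≤ 2. For the lower bound, the 3 vertices {0, 3, 5} are pairwise adjacent, and any tree decomposition puts a clique entirely inside one bag — forcing width ≥ 2. Therefore the treewidth is 2.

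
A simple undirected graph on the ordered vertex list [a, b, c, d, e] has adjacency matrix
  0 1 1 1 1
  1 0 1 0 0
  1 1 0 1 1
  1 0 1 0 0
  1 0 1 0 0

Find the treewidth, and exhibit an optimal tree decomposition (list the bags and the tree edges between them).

Every bag has size at most 3, so the width is 3 − 1 = 2 and tw(G) ≤ 2. Conversely, {a, c, d} is a clique of size 3, and the vertices of any clique must share a bag in every tree decomposition; so some bag has ≥ 3 vertices and tw(G) ≥ 2. Hence tw(G) = 2 exactly.

Treewidth 2.
One optimal decomposition is:
Bags: B1 = {a, c, e}  B2 = {a, b, c}  B3 = {a, c, d}
Tree: B1–B2, B2–B3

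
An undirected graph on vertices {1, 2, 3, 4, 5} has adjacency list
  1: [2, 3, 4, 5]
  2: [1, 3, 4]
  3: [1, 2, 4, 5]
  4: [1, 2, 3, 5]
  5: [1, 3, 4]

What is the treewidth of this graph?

3

A width-3 tree decomposition is:
Bags: B1 = {1, 2, 3, 4}  B2 = {1, 3, 4, 5}
Tree: B1–B2
The largest bag has 4 vertices, giving width 3; this decomposition certifies tw(G) ≤ 3. Conversely, {1, 2, 3, 4} is a clique of size 4, and the vertices of any clique must share a bag in every tree decomposition; so some bag has ≥ 4 vertices and tw(G) ≥ 3. Combining the bounds, tw(G) = 3.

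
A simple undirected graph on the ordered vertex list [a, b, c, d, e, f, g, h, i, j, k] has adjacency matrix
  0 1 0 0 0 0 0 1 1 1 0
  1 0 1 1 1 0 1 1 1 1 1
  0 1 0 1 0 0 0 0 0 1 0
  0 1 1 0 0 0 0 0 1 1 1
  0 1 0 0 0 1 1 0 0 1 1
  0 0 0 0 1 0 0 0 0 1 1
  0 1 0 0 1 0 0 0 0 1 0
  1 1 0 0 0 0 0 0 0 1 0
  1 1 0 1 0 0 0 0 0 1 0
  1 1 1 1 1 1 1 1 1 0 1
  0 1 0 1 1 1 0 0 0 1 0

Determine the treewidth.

3

A width-3 tree decomposition is:
Bags: B1 = {b, e, j, k}  B2 = {b, d, j, k}  B3 = {e, f, j, k}  B4 = {b, d, i, j}  B5 = {a, b, i, j}  B6 = {b, c, d, j}  B7 = {a, b, h, j}  B8 = {b, e, g, j}
Tree: B1–B2, B1–B3, B2–B4, B4–B5, B4–B6, B5–B7, B1–B8
Every bag has size at most 4, so the width is 4 − 1 = 3 and tw(G) ≤ 3. Conversely, {e, f, j, k} is a clique of size 4, and the vertices of any clique must share a bag in every tree decomposition; so some bag has ≥ 4 vertices and tw(G) ≥ 3. The upper and lower bounds meet at 3, so that is the treewidth.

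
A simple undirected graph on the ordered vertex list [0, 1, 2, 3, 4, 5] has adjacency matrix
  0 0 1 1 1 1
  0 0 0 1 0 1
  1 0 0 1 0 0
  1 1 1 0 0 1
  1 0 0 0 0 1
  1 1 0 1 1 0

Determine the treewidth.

2

A width-2 tree decomposition is:
Bags: B1 = {0, 2, 3}  B2 = {0, 3, 5}  B3 = {0, 4, 5}  B4 = {1, 3, 5}
Tree: B1–B2, B2–B3, B2–B4
The largest bag has 3 vertices, giving width 2; this decomposition certifies tw(G) ≤ 2. Conversely, {0, 2, 3} is a clique of size 3, and the vertices of any clique must share a bag in every tree decomposition; so some bag has ≥ 3 vertices and tw(G) ≥ 2. The upper and lower bounds meet at 2, so that is the treewidth.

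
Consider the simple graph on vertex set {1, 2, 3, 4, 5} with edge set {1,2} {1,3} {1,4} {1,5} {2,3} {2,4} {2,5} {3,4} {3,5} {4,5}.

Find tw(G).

A width-4 tree decomposition is:
Bags: B1 = {1, 2, 3, 4, 5}
Tree: (single bag)
With just one bag of size 5, the width is 5 − 1 = 4, so tw(G) ≤ 4. Conversely, {1, 2, 3, 4, 5} is a clique of size 5, and the vertices of any clique must share a bag in every tree decomposition; so some bag has ≥ 5 vertices and tw(G) ≥ 4. Therefore the treewidth is 4.

4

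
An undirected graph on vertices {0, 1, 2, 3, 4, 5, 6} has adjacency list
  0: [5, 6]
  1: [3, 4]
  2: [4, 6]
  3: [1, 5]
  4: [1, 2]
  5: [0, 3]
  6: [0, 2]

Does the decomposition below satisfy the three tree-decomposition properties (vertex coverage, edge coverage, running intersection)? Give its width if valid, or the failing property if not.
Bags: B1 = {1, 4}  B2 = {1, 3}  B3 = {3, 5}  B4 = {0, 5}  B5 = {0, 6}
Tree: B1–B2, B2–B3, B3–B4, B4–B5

No — vertex 2 appears in no bag.

A tree decomposition must satisfy three properties: every vertex lies in some bag; for every edge, both endpoints lie together in some bag; and for every vertex, the bags containing it form a connected subtree. Here vertex 2 appears in no bag, so the decomposition is invalid.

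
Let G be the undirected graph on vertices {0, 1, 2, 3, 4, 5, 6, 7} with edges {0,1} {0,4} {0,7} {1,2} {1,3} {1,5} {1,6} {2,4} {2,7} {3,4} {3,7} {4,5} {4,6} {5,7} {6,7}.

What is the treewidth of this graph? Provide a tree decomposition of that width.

Treewidth 3.
Bags: B1 = {1, 4, 6, 7}  B2 = {1, 3, 4, 7}  B3 = {1, 2, 4, 7}  B4 = {0, 1, 4, 7}  B5 = {1, 4, 5, 7}
Tree: B1–B2, B2–B3, B3–B4, B4–B5

Each bag holds 4 vertices, so the decomposition has width 3, which upper-bounds the treewidth. For the lower bound: the 4 vertex sets {1,6}, {3,7}, {4}, {2} are disjoint, each induces a connected subgraph, and every pair is joined by at least one edge of G. Contracting each set to a single vertex therefore yields K_{4} as a minor, and since treewidth is minor-monotone, tw(G) ≥ tw(K_{4}) = 3. Combining the bounds, tw(G) = 3.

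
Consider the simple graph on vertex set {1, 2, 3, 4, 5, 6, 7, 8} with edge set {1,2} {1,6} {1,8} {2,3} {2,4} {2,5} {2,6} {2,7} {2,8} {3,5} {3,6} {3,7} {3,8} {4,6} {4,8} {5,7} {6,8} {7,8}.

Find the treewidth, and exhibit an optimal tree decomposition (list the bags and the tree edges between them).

Treewidth 3.
One such decomposition:
Bags: B1 = {1, 2, 6, 8}  B2 = {2, 3, 6, 8}  B3 = {2, 4, 6, 8}  B4 = {2, 3, 7, 8}  B5 = {2, 3, 5, 7}
Tree: B1–B2, B1–B3, B2–B4, B4–B5

The largest bag has 4 vertices, giving width 3; this decomposition certifies tw(G) ≤ 3. On the other hand G contains the 4-clique {1, 2, 6, 8}. A clique must lie in a single bag of any decomposition, so no decomposition can have width below 3. Therefore the treewidth is 3.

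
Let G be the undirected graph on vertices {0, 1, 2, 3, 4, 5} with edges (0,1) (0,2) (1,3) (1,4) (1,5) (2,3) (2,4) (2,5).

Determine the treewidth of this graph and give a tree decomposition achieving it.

The largest bag has 3 vertices, giving width 2; this decomposition certifies tw(G) ≤ 2. For the lower bound, G contains the cycle 1–0–2–3–1, so G is not a forest; only forests have treewidth ≤ 1, hence tw(G) ≥ 2. The upper and lower bounds meet at 2, so that is the treewidth.

Treewidth 2.
One optimal decomposition is:
Bags: B1 = {0, 1, 2}  B2 = {1, 2, 3}  B3 = {1, 2, 5}  B4 = {1, 2, 4}
Tree: B1–B2, B2–B3, B3–B4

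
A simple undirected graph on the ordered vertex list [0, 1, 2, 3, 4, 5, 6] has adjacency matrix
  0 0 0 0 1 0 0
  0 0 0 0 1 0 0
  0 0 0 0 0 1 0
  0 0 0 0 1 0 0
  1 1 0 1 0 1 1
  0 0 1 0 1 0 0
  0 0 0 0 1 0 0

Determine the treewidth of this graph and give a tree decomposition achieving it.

Treewidth 1.
One optimal decomposition is:
Bags: B1 = {0, 4}  B2 = {4, 5}  B3 = {1, 4}  B4 = {3, 4}  B5 = {4, 6}  B6 = {2, 5}
Tree: B1–B2, B2–B3, B1–B4, B3–B5, B2–B6

The largest bag has 2 vertices, giving width 1; this decomposition certifies tw(G) ≤ 1. Since G has at least one edge (e.g. 4–0), it is not an edgeless graph, so tw(G) ≥ 1. Hence tw(G) = 1 exactly.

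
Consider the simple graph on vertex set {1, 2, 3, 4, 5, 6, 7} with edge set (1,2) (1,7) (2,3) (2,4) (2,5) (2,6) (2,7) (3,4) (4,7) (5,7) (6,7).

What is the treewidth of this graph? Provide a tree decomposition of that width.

Treewidth 2.
One such decomposition:
Bags: B1 = {2, 4, 7}  B2 = {1, 2, 7}  B3 = {2, 6, 7}  B4 = {2, 3, 4}  B5 = {2, 5, 7}
Tree: B1–B2, B2–B3, B1–B4, B2–B5

Every bag has size at most 3, so the width is 3 − 1 = 2 and tw(G) ≤ 2. On the other hand G contains the 3-clique {2, 3, 4}. A clique must lie in a single bag of any decomposition, so no decomposition can have width below 2. The upper and lower bounds meet at 2, so that is the treewidth.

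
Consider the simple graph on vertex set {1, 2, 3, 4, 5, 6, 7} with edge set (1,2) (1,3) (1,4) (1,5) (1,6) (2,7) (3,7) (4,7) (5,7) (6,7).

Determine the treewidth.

2

A width-2 tree decomposition is:
Bags: B1 = {1, 5, 7}  B2 = {1, 4, 7}  B3 = {1, 6, 7}  B4 = {1, 3, 7}  B5 = {1, 2, 7}
Tree: B1–B2, B2–B3, B3–B4, B4–B5
Every bag has size at most 3, so the width is 3 − 1 = 2 and tw(G) ≤ 2. Since 1–5–7–4–1 is a cycle in G, G is not acyclic. Forests are exactly the graphs of treewidth ≤ 1, so tw(G) ≥ 2. Combining the bounds, tw(G) = 2.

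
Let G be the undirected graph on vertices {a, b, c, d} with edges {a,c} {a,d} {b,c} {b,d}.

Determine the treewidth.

2

A width-2 tree decomposition is:
Bags: B1 = {b, c, d}  B2 = {a, c, d}
Tree: B1–B2
Every bag has size at most 3, so the width is 3 − 1 = 2 and tw(G) ≤ 2. Since c–b–d–a–c is a cycle in G, G is not acyclic. Forests are exactly the graphs of treewidth ≤ 1, so tw(G) ≥ 2. Therefore the treewidth is 2.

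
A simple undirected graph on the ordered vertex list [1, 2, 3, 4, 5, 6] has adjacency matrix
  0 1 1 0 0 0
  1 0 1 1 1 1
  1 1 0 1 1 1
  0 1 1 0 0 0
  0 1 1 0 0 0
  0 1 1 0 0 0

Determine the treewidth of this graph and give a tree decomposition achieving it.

Treewidth 2.
One such decomposition:
Bags: B1 = {2, 3, 5}  B2 = {2, 3, 4}  B3 = {1, 2, 3}  B4 = {2, 3, 6}
Tree: B1–B2, B2–B3, B1–B4

The largest bag has 3 vertices, giving width 2; this decomposition certifies tw(G) ≤ 2. For the lower bound, the 3 vertices {1, 2, 3} are pairwise adjacent, and any tree decomposition puts a clique entirely inside one bag — forcing width ≥ 2. Combining the bounds, tw(G) = 2.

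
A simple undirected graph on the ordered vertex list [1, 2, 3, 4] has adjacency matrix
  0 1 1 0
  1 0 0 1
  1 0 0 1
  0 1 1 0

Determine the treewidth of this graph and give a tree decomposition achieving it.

The largest bag has 3 vertices, giving width 2; this decomposition certifies tw(G) ≤ 2. Since 4–2–1–3–4 is a cycle in G, G is not acyclic. Forests are exactly the graphs of treewidth ≤ 1, so tw(G) ≥ 2. Hence tw(G) = 2 exactly.

Treewidth 2.
Bags: B1 = {1, 2, 4}  B2 = {1, 3, 4}
Tree: B1–B2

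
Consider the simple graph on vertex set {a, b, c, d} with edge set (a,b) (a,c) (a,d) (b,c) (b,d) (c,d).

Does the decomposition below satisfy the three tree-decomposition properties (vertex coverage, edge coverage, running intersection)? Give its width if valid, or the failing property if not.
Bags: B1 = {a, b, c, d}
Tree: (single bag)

Vertex coverage: the bags together contain {a, b, c, d}, the full vertex set. Edge coverage: each edge of G has both endpoints in at least one bag. Running intersection: for every vertex, the bags containing it form a connected subtree. All three properties hold, so this is a valid tree decomposition of width max|bag| − 1 = 3, and hence tw(G) ≤ 3.

Yes; width 3.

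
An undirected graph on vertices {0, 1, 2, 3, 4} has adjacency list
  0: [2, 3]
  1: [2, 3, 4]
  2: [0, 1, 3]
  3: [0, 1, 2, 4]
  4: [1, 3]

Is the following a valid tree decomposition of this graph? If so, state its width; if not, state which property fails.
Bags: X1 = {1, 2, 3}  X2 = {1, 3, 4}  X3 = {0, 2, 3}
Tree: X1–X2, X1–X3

Every vertex of G appears in some bag (union = {0, 1, 2, 3, 4}); every edge is covered by a bag; and for each vertex v the set of bags containing v is connected in the bag tree. The decomposition is therefore valid. The largest bag has 3 vertices, so the width is 2.

Yes; width 2.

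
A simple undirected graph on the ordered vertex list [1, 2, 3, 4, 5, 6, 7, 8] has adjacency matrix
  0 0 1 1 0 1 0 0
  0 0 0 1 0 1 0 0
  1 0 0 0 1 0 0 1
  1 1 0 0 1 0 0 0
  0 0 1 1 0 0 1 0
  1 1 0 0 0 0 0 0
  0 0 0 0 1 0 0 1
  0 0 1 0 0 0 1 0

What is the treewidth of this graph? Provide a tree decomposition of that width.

Treewidth 2.
Bags: B1 = {1, 2, 6}  B2 = {1, 2, 4}  B3 = {1, 3, 4}  B4 = {3, 4, 5}  B5 = {3, 5, 8}  B6 = {5, 7, 8}
Tree: B1–B2, B2–B3, B3–B4, B4–B5, B5–B6

Each bag holds 3 vertices, so the decomposition has width 2, which upper-bounds the treewidth. The edges 6–2–4–1–6 form a cycle, so G is not a tree and its treewidth is at least 2. Therefore the treewidth is 2.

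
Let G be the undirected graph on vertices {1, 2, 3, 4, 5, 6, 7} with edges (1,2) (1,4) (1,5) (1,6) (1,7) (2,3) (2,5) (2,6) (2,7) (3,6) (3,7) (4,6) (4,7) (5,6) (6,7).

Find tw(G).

3

A width-3 tree decomposition is:
Bags: B1 = {1, 2, 6, 7}  B2 = {1, 4, 6, 7}  B3 = {2, 3, 6, 7}  B4 = {1, 2, 5, 6}
Tree: B1–B2, B1–B3, B1–B4
Every bag has size at most 4, so the width is 4 − 1 = 3 and tw(G) ≤ 3. On the other hand G contains the 4-clique {1, 2, 5, 6}. A clique must lie in a single bag of any decomposition, so no decomposition can have width below 3. Combining the bounds, tw(G) = 3.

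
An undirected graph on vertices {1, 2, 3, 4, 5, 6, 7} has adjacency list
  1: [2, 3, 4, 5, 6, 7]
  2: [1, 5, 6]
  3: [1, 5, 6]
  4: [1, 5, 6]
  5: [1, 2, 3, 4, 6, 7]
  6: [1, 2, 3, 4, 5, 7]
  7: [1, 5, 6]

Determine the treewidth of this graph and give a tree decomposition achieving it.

Every bag has size at most 4, so the width is 4 − 1 = 3 and tw(G) ≤ 3. On the other hand G contains the 4-clique {1, 2, 5, 6}. A clique must lie in a single bag of any decomposition, so no decomposition can have width below 3. Hence tw(G) = 3 exactly.

Treewidth 3.
Bags: B1 = {1, 2, 5, 6}  B2 = {1, 5, 6, 7}  B3 = {1, 3, 5, 6}  B4 = {1, 4, 5, 6}
Tree: B1–B2, B1–B3, B3–B4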